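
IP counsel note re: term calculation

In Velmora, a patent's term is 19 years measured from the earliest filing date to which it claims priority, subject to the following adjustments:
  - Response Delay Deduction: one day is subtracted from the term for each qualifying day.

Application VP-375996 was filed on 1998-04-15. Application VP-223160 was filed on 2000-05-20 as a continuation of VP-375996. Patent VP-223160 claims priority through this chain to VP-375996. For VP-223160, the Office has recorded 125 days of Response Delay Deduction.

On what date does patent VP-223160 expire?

December 11, 2016

Earliest priority filing: 15 April 1998.
Base term: 15 April 1998 + 19 years → 15 April 2017.
Response Delay Deduction: −125 days → 11 December 2016.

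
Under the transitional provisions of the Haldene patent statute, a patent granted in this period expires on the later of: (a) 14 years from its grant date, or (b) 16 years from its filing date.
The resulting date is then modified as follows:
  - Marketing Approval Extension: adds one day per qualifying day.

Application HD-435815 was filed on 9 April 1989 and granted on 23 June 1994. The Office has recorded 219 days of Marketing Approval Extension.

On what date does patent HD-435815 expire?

(a) grant + 14 years → 23 June 2008.
(b) filing + 16 years → 9 April 2005.
Later of the two: 23 June 2008.
Marketing Approval Extension: +219 days → 28 January 2009.

January 28, 2009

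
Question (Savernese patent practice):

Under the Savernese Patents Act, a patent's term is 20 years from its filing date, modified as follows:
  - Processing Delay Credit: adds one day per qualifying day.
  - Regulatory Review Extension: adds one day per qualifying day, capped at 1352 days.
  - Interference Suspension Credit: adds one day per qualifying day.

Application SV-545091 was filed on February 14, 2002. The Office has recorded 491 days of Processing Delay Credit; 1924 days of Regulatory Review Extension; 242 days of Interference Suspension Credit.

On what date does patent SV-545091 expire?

2027-10-31

Base term: filing date + 20 years → 14 February 2022.
Processing Delay Credit: +491 days → 20 June 2023.
Regulatory Review Extension: 1924 days claimed exceeds the 1352-day cap, so +1352 days → 3 March 2027.
Interference Suspension Credit: +242 days → 31 October 2027.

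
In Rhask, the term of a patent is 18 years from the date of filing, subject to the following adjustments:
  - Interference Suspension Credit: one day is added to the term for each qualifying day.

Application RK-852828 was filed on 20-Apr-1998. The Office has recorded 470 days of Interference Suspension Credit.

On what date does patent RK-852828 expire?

Base term: filing date + 18 years → 20 April 2016.
Interference Suspension Credit: +470 days → 3 August 2017.

August 3, 2017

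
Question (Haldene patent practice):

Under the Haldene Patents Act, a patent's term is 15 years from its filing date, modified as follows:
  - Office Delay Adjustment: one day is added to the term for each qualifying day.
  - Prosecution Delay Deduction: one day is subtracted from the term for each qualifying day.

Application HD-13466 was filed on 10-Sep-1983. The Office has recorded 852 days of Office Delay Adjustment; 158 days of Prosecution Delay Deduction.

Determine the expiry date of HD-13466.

2000-08-04

Base term: filing date + 15 years → 10 September 1998.
Office Delay Adjustment: +852 days → 9 January 2001.
Prosecution Delay Deduction: −158 days → 4 August 2000.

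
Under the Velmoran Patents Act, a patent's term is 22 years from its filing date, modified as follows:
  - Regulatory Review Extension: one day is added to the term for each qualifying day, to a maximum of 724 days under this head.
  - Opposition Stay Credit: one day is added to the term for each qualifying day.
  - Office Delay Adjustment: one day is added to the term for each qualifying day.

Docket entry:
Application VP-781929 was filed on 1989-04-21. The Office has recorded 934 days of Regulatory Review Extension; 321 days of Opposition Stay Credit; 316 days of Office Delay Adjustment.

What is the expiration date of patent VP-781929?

Base term: filing date + 22 years → 21 April 2011.
Regulatory Review Extension: 934 days claimed exceeds the 724-day cap, so +724 days → 14 April 2013.
Opposition Stay Credit: +321 days → 1 March 2014.
Office Delay Adjustment: +316 days → 11 January 2015.

2015-01-11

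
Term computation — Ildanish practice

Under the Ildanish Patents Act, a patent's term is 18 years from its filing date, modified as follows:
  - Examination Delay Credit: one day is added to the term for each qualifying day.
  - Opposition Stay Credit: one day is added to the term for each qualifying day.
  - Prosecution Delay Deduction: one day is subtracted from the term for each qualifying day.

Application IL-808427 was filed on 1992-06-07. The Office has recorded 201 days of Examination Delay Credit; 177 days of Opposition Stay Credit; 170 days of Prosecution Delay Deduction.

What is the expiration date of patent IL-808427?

2011-01-01

Base term: filing date + 18 years → 7 June 2010.
Examination Delay Credit: +201 days → 25 December 2010.
Opposition Stay Credit: +177 days → 20 June 2011.
Prosecution Delay Deduction: −170 days → 1 January 2011.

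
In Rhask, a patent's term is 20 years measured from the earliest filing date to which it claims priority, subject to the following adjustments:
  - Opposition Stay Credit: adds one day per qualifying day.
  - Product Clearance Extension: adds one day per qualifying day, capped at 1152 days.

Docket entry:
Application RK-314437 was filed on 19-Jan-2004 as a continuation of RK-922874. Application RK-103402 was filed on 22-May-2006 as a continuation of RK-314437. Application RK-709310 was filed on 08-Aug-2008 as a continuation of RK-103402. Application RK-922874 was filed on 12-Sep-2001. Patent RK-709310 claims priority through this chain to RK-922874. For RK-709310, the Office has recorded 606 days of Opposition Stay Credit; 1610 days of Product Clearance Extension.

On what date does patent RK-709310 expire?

Earliest priority filing: 12 September 2001.
Base term: 12 September 2001 + 20 years → 12 September 2021.
Opposition Stay Credit: +606 days → 11 May 2023.
Product Clearance Extension: 1610 days claimed exceeds the 1152-day cap, so +1152 days → 6 July 2026.

July 6, 2026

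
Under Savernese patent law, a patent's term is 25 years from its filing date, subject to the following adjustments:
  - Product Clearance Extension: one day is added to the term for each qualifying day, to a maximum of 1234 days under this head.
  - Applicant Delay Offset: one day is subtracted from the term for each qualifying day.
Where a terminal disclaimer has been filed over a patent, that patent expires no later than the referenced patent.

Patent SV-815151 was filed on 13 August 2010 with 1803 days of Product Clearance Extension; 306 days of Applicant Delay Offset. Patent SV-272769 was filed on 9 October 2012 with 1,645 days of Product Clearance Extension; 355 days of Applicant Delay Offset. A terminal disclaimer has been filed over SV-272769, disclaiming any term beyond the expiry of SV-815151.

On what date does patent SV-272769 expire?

Natural term of SV-272769:
  Base: filing + 25 years → 9 October 2037.
  Product Clearance Extension: 1645 days claimed exceeds the 1234-day cap, so +1234 days → 24 February 2041.
  Applicant Delay Offset: −355 days → 6 March 2040.
Expiry of referenced patent SV-815151:
  Base: filing + 25 years → 13 August 2035.
  Product Clearance Extension: 1803 days claimed exceeds the 1234-day cap, so +1234 days → 29 December 2038.
  Applicant Delay Offset: −306 days → 26 February 2038.
Terminal disclaimer: SV-272769 expires on the earlier of 6 March 2040 and 26 February 2038.

2038-02-26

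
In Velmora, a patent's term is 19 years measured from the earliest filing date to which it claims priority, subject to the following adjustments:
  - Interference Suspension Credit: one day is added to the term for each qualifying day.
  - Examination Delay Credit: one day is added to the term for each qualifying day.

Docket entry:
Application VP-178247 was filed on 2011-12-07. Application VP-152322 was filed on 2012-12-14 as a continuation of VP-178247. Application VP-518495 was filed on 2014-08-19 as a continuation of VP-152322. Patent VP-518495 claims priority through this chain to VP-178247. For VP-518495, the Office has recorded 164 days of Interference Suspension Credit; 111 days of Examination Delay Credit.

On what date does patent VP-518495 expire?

Earliest priority filing: 7 December 2011.
Base term: 7 December 2011 + 19 years → 7 December 2030.
Interference Suspension Credit: +164 days → 20 May 2031.
Examination Delay Credit: +111 days → 8 September 2031.

September 8, 2031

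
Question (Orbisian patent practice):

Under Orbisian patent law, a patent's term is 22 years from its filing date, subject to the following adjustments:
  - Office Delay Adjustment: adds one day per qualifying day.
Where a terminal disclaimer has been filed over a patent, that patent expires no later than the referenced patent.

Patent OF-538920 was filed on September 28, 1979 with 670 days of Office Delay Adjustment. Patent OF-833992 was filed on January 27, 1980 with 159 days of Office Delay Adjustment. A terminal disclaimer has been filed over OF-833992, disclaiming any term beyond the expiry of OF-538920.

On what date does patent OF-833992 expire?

July 5, 2002

Natural term of OF-833992:
  Base: filing + 22 years → 27 January 2002.
  Office Delay Adjustment: +159 days → 5 July 2002.
Expiry of referenced patent OF-538920:
  Base: filing + 22 years → 28 September 2001.
  Office Delay Adjustment: +670 days → 30 July 2003.
Terminal disclaimer: OF-833992 expires on the earlier of 5 July 2002 and 30 July 2003.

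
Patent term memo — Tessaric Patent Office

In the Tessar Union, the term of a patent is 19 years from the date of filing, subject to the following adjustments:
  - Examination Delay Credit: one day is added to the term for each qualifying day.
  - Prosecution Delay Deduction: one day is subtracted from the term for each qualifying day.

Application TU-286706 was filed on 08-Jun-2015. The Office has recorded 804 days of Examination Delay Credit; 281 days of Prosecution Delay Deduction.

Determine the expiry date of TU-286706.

2035-11-13

Base term: filing date + 19 years → 8 June 2034.
Examination Delay Credit: +804 days → 20 August 2036.
Prosecution Delay Deduction: −281 days → 13 November 2035.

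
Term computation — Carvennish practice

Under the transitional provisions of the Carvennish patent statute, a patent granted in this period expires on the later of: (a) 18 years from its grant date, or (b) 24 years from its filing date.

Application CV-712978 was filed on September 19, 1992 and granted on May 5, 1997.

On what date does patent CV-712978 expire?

(a) grant + 18 years → 5 May 2015.
(b) filing + 24 years → 19 September 2016.
Later of the two: 19 September 2016.

2016-09-19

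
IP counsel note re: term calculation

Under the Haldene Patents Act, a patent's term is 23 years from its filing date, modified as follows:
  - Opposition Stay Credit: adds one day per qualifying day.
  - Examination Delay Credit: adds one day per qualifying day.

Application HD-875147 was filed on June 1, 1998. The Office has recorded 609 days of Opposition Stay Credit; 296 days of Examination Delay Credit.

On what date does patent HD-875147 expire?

Base term: filing date + 23 years → 1 June 2021.
Opposition Stay Credit: +609 days → 31 January 2023.
Examination Delay Credit: +296 days → 23 November 2023.

November 23, 2023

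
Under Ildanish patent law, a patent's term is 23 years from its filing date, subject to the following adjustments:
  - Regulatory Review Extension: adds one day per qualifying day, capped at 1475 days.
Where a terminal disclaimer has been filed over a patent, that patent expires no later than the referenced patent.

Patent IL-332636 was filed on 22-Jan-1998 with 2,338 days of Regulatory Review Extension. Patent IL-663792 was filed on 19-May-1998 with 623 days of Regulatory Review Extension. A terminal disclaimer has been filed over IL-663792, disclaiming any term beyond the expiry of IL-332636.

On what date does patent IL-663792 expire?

Natural term of IL-663792:
  Base: filing + 23 years → 19 May 2021.
  Regulatory Review Extension: 623 days (within the 1475-day cap) → +623 days → 1 February 2023.
Expiry of referenced patent IL-332636:
  Base: filing + 23 years → 22 January 2021.
  Regulatory Review Extension: 2338 days claimed exceeds the 1475-day cap, so +1475 days → 5 February 2025.
Terminal disclaimer: IL-663792 expires on the earlier of 1 February 2023 and 5 February 2025.

February 1, 2023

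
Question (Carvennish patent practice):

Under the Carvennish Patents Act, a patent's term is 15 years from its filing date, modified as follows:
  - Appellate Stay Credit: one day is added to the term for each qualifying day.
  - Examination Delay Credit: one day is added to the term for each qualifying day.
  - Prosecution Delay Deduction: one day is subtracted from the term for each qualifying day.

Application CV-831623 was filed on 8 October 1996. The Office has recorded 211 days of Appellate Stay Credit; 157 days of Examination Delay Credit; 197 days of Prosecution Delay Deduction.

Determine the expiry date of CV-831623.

Base term: filing date + 15 years → 8 October 2011.
Appellate Stay Credit: +211 days → 6 May 2012.
Examination Delay Credit: +157 days → 10 October 2012.
Prosecution Delay Deduction: −197 days → 27 March 2012.

2012-03-27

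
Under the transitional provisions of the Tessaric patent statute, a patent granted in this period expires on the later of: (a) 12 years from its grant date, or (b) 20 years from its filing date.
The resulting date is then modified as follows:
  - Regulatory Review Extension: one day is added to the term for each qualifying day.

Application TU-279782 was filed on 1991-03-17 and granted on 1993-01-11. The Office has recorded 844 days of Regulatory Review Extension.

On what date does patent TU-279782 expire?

2013-07-08

(a) grant + 12 years → 11 January 2005.
(b) filing + 20 years → 17 March 2011.
Later of the two: 17 March 2011.
Regulatory Review Extension: +844 days → 8 July 2013.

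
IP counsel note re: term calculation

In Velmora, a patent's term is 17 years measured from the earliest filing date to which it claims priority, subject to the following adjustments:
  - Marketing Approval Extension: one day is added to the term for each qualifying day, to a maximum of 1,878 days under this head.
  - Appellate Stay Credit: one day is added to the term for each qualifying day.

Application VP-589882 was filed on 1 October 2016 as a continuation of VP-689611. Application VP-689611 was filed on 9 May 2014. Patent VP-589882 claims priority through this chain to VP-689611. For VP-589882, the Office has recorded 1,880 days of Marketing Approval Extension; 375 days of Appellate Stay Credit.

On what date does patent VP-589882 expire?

2037-07-09

Earliest priority filing: 9 May 2014.
Base term: 9 May 2014 + 17 years → 9 May 2031.
Marketing Approval Extension: 1880 days claimed exceeds the 1878-day cap, so +1878 days → 29 June 2036.
Appellate Stay Credit: +375 days → 9 July 2037.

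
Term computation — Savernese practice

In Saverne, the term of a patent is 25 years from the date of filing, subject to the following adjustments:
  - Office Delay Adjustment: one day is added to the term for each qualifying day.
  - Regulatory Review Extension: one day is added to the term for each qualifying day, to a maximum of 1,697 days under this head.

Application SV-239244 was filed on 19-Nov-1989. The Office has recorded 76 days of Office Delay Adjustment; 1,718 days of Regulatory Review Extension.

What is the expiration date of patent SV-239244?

September 27, 2019

Base term: filing date + 25 years → 19 November 2014.
Office Delay Adjustment: +76 days → 3 February 2015.
Regulatory Review Extension: 1718 days claimed exceeds the 1697-day cap, so +1697 days → 27 September 2019.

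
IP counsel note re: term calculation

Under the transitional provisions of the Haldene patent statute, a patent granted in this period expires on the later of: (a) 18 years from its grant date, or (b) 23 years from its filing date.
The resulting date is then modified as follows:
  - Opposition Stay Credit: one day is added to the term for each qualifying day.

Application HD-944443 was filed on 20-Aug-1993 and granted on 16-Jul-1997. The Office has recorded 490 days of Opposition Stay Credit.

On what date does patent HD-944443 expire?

(a) grant + 18 years → 16 July 2015.
(b) filing + 23 years → 20 August 2016.
Later of the two: 20 August 2016.
Opposition Stay Credit: +490 days → 23 December 2017.

December 23, 2017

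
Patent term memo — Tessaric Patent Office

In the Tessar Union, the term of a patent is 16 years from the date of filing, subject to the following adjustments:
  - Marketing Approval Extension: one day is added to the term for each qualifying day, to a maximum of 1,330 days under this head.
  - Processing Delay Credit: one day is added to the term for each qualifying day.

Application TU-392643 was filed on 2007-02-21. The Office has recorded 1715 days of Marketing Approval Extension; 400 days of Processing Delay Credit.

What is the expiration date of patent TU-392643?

Base term: filing date + 16 years → 21 February 2023.
Marketing Approval Extension: 1715 days claimed exceeds the 1330-day cap, so +1330 days → 13 October 2026.
Processing Delay Credit: +400 days → 17 November 2027.

2027-11-17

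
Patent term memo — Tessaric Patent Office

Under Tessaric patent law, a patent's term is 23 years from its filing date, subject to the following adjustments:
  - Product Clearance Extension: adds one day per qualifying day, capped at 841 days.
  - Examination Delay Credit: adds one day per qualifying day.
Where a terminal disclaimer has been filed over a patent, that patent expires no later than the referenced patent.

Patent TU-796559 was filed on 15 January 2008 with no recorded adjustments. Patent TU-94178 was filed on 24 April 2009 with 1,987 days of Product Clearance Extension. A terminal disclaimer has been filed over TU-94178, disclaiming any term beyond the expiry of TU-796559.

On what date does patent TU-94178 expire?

January 15, 2031

Natural term of TU-94178:
  Base: filing + 23 years → 24 April 2032.
  Product Clearance Extension: 1987 days claimed exceeds the 841-day cap, so +841 days → 13 August 2034.
Expiry of referenced patent TU-796559:
  Base: filing + 23 years → 15 January 2031.
Terminal disclaimer: TU-94178 expires on the earlier of 13 August 2034 and 15 January 2031.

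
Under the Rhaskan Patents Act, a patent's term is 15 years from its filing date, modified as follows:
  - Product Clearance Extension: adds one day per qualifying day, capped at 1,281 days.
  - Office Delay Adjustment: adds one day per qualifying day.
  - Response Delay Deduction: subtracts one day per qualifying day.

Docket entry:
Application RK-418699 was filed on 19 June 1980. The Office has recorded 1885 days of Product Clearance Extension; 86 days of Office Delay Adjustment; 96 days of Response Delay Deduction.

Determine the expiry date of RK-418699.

1998-12-11

Base term: filing date + 15 years → 19 June 1995.
Product Clearance Extension: 1885 days claimed exceeds the 1281-day cap, so +1281 days → 21 December 1998.
Office Delay Adjustment: +86 days → 17 March 1999.
Response Delay Deduction: −96 days → 11 December 1998.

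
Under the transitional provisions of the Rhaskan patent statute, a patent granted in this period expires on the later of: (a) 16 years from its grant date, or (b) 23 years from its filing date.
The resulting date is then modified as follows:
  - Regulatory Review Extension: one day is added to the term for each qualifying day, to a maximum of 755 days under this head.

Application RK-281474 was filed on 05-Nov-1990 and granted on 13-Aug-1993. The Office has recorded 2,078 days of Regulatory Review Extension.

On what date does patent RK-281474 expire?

2015-11-30

(a) grant + 16 years → 13 August 2009.
(b) filing + 23 years → 5 November 2013.
Later of the two: 5 November 2013.
Regulatory Review Extension: 2078 days claimed exceeds the 755-day cap, so +755 days → 30 November 2015.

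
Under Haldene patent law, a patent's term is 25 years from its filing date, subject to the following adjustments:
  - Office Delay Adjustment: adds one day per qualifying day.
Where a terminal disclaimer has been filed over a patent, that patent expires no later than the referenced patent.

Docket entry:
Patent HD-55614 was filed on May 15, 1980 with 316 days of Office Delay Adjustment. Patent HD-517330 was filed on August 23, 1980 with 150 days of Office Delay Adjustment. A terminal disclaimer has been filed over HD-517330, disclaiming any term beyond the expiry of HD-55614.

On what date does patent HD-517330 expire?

Natural term of HD-517330:
  Base: filing + 25 years → 23 August 2005.
  Office Delay Adjustment: +150 days → 20 January 2006.
Expiry of referenced patent HD-55614:
  Base: filing + 25 years → 15 May 2005.
  Office Delay Adjustment: +316 days → 27 March 2006.
Terminal disclaimer: HD-517330 expires on the earlier of 20 January 2006 and 27 March 2006.

January 20, 2006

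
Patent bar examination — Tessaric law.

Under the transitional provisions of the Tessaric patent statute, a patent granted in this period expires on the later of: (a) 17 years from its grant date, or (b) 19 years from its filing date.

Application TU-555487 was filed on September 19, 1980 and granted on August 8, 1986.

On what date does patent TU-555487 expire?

(a) grant + 17 years → 8 August 2003.
(b) filing + 19 years → 19 September 1999.
Later of the two: 8 August 2003.

2003-08-08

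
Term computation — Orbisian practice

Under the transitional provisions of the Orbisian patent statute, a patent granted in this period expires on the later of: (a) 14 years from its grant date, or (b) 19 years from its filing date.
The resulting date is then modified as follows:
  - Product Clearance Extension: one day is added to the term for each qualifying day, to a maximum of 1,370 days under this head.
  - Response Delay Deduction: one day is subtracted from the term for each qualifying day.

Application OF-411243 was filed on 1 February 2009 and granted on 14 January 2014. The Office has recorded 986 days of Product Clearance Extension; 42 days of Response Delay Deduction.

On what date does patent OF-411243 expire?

(a) grant + 14 years → 14 January 2028.
(b) filing + 19 years → 1 February 2028.
Later of the two: 1 February 2028.
Product Clearance Extension: 986 days (within the 1370-day cap) → +986 days → 14 October 2030.
Response Delay Deduction: −42 days → 2 September 2030.

September 2, 2030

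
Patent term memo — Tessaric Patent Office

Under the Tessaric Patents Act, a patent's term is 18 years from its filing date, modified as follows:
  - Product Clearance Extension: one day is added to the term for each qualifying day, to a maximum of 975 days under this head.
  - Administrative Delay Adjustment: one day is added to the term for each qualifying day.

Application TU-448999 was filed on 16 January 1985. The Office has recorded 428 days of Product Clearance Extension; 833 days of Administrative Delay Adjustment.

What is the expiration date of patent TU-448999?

Base term: filing date + 18 years → 16 January 2003.
Product Clearance Extension: 428 days (within the 975-day cap) → +428 days → 19 March 2004.
Administrative Delay Adjustment: +833 days → 30 June 2006.

June 30, 2006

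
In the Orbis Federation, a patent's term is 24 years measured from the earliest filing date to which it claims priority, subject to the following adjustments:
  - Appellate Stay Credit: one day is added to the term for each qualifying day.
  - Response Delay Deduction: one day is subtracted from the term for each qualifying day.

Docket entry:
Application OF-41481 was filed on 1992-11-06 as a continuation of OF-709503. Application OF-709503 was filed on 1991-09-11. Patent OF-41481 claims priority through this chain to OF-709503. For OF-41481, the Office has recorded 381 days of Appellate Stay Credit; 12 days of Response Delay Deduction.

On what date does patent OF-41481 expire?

2016-09-14

Earliest priority filing: 11 September 1991.
Base term: 11 September 1991 + 24 years → 11 September 2015.
Appellate Stay Credit: +381 days → 26 September 2016.
Response Delay Deduction: −12 days → 14 September 2016.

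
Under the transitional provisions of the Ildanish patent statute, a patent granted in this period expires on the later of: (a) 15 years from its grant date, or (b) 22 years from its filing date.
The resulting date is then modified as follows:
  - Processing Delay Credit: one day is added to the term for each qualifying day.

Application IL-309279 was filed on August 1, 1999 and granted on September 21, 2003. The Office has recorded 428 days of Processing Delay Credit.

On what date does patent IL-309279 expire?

(a) grant + 15 years → 21 September 2018.
(b) filing + 22 years → 1 August 2021.
Later of the two: 1 August 2021.
Processing Delay Credit: +428 days → 3 October 2022.

2022-10-03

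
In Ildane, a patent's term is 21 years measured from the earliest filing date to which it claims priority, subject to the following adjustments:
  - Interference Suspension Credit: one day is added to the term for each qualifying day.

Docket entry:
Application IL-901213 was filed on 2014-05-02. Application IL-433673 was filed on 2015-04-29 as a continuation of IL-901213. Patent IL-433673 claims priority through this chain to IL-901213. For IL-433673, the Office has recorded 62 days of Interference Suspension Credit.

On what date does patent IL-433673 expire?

2035-07-03

Earliest priority filing: 2 May 2014.
Base term: 2 May 2014 + 21 years → 2 May 2035.
Interference Suspension Credit: +62 days → 3 July 2035.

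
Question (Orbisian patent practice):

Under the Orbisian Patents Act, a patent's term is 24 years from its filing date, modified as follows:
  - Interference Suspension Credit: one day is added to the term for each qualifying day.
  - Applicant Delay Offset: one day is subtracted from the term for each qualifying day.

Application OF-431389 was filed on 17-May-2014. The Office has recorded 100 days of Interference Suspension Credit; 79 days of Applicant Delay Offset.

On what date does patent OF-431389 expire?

Base term: filing date + 24 years → 17 May 2038.
Interference Suspension Credit: +100 days → 25 August 2038.
Applicant Delay Offset: −79 days → 7 June 2038.

June 7, 2038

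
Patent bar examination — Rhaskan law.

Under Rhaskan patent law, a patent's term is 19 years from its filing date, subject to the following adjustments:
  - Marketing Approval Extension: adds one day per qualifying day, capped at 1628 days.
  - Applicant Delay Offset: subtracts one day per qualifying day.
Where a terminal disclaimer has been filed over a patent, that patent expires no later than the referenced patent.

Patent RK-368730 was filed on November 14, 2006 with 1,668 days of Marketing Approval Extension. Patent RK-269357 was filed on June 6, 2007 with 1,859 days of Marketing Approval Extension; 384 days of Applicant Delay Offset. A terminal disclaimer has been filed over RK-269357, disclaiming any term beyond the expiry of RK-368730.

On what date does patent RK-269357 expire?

Natural term of RK-269357:
  Base: filing + 19 years → 6 June 2026.
  Marketing Approval Extension: 1859 days claimed exceeds the 1628-day cap, so +1628 days → 20 November 2030.
  Applicant Delay Offset: −384 days → 1 November 2029.
Expiry of referenced patent RK-368730:
  Base: filing + 19 years → 14 November 2025.
  Marketing Approval Extension: 1668 days claimed exceeds the 1628-day cap, so +1628 days → 30 April 2030.
Terminal disclaimer: RK-269357 expires on the earlier of 1 November 2029 and 30 April 2030.

November 1, 2029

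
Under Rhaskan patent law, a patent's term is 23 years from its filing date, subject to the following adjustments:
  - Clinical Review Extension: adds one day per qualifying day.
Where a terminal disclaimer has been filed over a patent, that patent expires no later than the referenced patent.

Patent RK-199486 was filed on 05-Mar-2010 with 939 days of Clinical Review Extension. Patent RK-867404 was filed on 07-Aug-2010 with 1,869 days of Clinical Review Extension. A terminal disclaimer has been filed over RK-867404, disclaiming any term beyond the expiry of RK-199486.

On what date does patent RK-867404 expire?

2035-09-30

Natural term of RK-867404:
  Base: filing + 23 years → 7 August 2033.
  Clinical Review Extension: +1869 days → 19 September 2038.
Expiry of referenced patent RK-199486:
  Base: filing + 23 years → 5 March 2033.
  Clinical Review Extension: +939 days → 30 September 2035.
Terminal disclaimer: RK-867404 expires on the earlier of 19 September 2038 and 30 September 2035.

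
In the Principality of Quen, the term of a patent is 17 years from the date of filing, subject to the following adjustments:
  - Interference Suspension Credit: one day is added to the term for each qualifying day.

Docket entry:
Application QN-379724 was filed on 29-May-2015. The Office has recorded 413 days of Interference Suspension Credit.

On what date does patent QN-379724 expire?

July 16, 2033

Base term: filing date + 17 years → 29 May 2032.
Interference Suspension Credit: +413 days → 16 July 2033.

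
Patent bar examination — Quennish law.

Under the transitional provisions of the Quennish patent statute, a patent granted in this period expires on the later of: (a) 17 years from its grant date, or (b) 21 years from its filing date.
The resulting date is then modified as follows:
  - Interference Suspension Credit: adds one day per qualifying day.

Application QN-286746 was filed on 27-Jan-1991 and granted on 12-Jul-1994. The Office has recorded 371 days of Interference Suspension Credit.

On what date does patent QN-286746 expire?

2013-02-01

(a) grant + 17 years → 12 July 2011.
(b) filing + 21 years → 27 January 2012.
Later of the two: 27 January 2012.
Interference Suspension Credit: +371 days → 1 February 2013.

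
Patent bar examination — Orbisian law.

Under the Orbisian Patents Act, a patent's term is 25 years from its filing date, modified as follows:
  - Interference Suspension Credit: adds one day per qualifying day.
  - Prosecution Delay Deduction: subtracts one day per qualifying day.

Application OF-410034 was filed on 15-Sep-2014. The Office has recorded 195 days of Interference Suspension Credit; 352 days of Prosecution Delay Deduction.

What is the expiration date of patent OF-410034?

Base term: filing date + 25 years → 15 September 2039.
Interference Suspension Credit: +195 days → 28 March 2040.
Prosecution Delay Deduction: −352 days → 11 April 2039.

April 11, 2039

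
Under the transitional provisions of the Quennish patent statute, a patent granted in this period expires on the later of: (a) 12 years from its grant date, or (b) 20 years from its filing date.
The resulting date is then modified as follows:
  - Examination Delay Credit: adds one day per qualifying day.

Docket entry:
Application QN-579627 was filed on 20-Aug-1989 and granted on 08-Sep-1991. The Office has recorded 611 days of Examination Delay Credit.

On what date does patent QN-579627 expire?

April 23, 2011

(a) grant + 12 years → 8 September 2003.
(b) filing + 20 years → 20 August 2009.
Later of the two: 20 August 2009.
Examination Delay Credit: +611 days → 23 April 2011.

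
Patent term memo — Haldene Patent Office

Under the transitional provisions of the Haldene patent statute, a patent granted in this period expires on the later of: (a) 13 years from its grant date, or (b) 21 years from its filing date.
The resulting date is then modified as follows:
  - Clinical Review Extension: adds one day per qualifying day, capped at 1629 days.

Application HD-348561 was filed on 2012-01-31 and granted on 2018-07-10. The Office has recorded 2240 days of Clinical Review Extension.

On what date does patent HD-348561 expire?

2037-07-18

(a) grant + 13 years → 10 July 2031.
(b) filing + 21 years → 31 January 2033.
Later of the two: 31 January 2033.
Clinical Review Extension: 2240 days claimed exceeds the 1629-day cap, so +1629 days → 18 July 2037.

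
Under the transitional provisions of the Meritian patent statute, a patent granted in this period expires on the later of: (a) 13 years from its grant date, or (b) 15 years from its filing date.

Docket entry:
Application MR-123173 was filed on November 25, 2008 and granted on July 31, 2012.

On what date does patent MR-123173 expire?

2025-07-31

(a) grant + 13 years → 31 July 2025.
(b) filing + 15 years → 25 November 2023.
Later of the two: 31 July 2025.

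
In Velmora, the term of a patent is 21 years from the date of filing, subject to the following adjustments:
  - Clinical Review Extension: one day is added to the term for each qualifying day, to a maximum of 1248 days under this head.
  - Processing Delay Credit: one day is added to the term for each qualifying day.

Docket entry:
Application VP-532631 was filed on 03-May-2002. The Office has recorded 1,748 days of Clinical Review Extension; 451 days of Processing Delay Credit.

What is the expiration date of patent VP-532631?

2027-12-27

Base term: filing date + 21 years → 3 May 2023.
Clinical Review Extension: 1748 days claimed exceeds the 1248-day cap, so +1248 days → 2 October 2026.
Processing Delay Credit: +451 days → 27 December 2027.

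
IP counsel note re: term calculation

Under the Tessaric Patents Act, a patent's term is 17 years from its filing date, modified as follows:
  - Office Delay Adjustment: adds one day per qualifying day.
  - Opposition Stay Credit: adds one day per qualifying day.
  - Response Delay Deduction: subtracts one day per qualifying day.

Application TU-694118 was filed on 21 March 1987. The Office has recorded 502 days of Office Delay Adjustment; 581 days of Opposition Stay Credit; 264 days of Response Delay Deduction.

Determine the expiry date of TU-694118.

June 18, 2006

Base term: filing date + 17 years → 21 March 2004.
Office Delay Adjustment: +502 days → 5 August 2005.
Opposition Stay Credit: +581 days → 9 March 2007.
Response Delay Deduction: −264 days → 18 June 2006.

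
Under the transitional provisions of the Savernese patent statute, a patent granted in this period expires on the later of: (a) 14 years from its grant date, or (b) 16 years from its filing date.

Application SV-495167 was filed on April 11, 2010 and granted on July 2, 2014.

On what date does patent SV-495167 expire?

2028-07-02

(a) grant + 14 years → 2 July 2028.
(b) filing + 16 years → 11 April 2026.
Later of the two: 2 July 2028.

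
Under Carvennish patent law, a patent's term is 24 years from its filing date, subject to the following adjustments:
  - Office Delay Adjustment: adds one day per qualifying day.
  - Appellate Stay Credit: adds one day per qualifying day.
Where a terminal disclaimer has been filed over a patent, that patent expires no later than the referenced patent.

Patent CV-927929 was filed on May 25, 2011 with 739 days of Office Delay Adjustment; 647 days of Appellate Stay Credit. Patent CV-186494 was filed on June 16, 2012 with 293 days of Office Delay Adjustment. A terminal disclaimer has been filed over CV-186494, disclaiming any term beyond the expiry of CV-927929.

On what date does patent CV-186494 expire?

Natural term of CV-186494:
  Base: filing + 24 years → 16 June 2036.
  Office Delay Adjustment: +293 days → 5 April 2037.
Expiry of referenced patent CV-927929:
  Base: filing + 24 years → 25 May 2035.
  Office Delay Adjustment: +739 days → 2 June 2037.
  Appellate Stay Credit: +647 days → 11 March 2039.
Terminal disclaimer: CV-186494 expires on the earlier of 5 April 2037 and 11 March 2039.

April 5, 2037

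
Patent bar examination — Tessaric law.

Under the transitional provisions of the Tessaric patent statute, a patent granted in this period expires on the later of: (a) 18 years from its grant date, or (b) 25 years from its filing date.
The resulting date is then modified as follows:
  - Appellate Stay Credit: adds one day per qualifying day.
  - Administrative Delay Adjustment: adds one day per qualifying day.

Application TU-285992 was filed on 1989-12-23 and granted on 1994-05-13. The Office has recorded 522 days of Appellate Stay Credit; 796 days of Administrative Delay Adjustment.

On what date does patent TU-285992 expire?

August 2, 2018

(a) grant + 18 years → 13 May 2012.
(b) filing + 25 years → 23 December 2014.
Later of the two: 23 December 2014.
Appellate Stay Credit: +522 days → 28 May 2016.
Administrative Delay Adjustment: +796 days → 2 August 2018.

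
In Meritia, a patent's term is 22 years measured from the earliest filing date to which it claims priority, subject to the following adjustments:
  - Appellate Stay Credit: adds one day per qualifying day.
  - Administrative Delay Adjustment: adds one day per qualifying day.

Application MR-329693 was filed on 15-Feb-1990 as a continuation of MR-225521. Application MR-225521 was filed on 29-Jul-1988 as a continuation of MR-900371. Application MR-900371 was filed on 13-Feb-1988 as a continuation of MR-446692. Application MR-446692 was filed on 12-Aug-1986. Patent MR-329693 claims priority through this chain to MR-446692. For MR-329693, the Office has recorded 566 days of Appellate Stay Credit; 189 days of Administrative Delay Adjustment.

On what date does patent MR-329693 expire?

Earliest priority filing: 12 August 1986.
Base term: 12 August 1986 + 22 years → 12 August 2008.
Appellate Stay Credit: +566 days → 1 March 2010.
Administrative Delay Adjustment: +189 days → 6 September 2010.

September 6, 2010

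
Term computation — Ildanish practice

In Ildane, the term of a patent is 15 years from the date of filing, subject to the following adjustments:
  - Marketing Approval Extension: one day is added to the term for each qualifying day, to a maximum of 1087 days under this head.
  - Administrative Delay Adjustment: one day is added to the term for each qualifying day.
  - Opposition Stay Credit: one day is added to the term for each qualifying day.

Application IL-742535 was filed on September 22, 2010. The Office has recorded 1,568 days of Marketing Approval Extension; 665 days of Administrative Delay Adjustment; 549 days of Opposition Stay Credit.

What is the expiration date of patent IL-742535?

Base term: filing date + 15 years → 22 September 2025.
Marketing Approval Extension: 1568 days claimed exceeds the 1087-day cap, so +1087 days → 13 September 2028.
Administrative Delay Adjustment: +665 days → 10 July 2030.
Opposition Stay Credit: +549 days → 10 January 2032.

January 10, 2032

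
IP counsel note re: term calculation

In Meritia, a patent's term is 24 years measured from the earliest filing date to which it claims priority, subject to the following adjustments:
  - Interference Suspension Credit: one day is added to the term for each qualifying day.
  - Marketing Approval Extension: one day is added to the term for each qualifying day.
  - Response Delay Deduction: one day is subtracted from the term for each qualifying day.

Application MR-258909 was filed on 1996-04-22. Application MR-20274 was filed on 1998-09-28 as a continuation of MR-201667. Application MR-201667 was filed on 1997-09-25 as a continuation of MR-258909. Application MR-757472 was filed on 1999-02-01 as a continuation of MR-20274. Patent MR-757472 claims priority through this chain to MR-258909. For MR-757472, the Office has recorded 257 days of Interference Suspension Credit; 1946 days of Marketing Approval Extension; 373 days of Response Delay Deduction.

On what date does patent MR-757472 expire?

Earliest priority filing: 22 April 1996.
Base term: 22 April 1996 + 24 years → 22 April 2020.
Interference Suspension Credit: +257 days → 4 January 2021.
Marketing Approval Extension: +1946 days → 4 May 2026.
Response Delay Deduction: −373 days → 26 April 2025.

April 26, 2025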